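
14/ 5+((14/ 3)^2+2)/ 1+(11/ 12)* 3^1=5279/ 180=29.33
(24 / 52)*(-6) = -36 / 13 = -2.77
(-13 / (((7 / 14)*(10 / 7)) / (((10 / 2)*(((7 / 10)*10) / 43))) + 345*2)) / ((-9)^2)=-637 / 2742093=-0.00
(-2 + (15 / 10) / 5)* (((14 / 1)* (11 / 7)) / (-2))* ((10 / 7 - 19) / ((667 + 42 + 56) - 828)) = 7667 / 1470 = 5.22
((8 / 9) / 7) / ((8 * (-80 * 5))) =-1 / 25200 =-0.00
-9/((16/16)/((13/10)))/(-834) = 39/2780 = 0.01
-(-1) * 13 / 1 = 13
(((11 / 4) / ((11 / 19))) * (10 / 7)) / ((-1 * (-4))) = 95 / 56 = 1.70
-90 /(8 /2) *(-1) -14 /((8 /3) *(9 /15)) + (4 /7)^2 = 2759 /196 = 14.08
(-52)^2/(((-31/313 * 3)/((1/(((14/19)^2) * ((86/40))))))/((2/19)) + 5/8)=-643227520/635129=-1012.75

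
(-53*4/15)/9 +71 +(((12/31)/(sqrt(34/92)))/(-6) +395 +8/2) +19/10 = 126989/270 - 2*sqrt(782)/527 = 470.22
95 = 95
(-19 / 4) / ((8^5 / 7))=-133 / 131072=-0.00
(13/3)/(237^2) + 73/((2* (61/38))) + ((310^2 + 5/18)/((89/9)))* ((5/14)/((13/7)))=1891.59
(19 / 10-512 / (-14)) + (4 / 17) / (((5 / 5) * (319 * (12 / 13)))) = 43813327 / 1138830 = 38.47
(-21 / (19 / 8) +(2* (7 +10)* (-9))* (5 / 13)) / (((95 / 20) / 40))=-5000640 / 4693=-1065.55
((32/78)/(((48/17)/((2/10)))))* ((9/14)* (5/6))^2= 0.01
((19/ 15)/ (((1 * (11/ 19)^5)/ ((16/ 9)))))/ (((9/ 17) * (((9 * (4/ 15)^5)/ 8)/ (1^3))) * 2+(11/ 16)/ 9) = 127964796320000/ 288279518439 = 443.89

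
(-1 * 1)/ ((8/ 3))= -0.38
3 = 3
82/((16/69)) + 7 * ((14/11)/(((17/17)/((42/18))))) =98845/264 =374.41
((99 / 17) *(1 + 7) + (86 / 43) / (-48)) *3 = 18991 / 136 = 139.64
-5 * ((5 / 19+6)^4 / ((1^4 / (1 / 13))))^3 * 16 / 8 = -80642417151862766255889610 / 4862652877188355717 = -16584037.39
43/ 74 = 0.58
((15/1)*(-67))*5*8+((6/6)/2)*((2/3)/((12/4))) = -361799/9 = -40199.89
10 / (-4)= -5 / 2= -2.50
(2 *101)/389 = 202/389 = 0.52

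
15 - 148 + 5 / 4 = -527 / 4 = -131.75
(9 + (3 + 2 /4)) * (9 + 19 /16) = 4075 /32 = 127.34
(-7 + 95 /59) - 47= -3091 /59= -52.39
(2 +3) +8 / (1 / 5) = 45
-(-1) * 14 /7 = 2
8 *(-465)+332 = -3388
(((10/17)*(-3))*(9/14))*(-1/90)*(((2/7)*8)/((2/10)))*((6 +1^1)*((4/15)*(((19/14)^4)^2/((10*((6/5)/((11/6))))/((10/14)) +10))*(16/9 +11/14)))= 17747823377845/42872963392224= 0.41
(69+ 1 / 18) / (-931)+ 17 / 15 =88747 / 83790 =1.06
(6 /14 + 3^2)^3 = 287496 /343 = 838.18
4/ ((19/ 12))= 48/ 19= 2.53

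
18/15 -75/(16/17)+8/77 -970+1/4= -6456503/6160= -1048.13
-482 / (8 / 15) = -903.75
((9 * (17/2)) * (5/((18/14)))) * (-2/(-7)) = 85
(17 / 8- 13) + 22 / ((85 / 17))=-259 / 40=-6.48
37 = 37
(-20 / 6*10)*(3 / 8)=-25 / 2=-12.50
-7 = -7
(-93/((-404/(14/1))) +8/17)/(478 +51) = 12683/1816586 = 0.01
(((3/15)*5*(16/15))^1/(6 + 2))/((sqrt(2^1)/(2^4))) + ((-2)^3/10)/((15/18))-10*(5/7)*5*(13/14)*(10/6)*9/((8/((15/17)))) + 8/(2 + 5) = -9110161/166600 + 16*sqrt(2)/15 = -53.17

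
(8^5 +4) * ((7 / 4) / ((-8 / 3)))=-172053 / 8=-21506.62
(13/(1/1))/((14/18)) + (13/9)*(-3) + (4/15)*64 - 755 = -725.55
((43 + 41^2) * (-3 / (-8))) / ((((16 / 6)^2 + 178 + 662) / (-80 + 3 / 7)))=-6481809 / 106736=-60.73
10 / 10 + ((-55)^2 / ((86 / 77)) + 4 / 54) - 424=5306941 / 2322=2285.50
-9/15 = -3/5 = -0.60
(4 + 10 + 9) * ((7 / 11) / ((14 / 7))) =161 / 22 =7.32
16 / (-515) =-16 / 515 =-0.03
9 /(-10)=-9 /10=-0.90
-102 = -102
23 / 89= 0.26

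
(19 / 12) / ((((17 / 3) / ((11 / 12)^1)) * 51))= 209 / 41616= 0.01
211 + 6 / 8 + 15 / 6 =857 / 4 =214.25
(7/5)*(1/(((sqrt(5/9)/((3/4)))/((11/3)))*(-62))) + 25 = 25 - 231*sqrt(5)/6200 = 24.92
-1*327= -327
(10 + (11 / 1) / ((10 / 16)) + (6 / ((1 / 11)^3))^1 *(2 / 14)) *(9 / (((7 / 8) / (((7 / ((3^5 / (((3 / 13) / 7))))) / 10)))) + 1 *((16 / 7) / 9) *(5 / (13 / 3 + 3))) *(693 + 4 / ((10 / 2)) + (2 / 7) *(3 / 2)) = 866056918528 / 6131125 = 141255.79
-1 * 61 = -61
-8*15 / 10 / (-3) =4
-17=-17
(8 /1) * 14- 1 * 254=-142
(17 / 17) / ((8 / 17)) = 17 / 8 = 2.12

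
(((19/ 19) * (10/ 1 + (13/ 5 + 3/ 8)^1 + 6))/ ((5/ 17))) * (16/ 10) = 103.22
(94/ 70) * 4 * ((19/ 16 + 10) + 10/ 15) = 26743/ 420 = 63.67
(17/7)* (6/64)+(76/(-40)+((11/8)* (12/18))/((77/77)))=-2539/3360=-0.76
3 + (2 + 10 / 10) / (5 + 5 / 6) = 123 / 35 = 3.51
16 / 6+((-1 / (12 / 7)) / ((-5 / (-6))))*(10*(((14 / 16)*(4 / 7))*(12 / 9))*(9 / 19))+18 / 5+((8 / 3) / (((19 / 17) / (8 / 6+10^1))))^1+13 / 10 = 55399 / 1710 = 32.40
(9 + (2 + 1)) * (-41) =-492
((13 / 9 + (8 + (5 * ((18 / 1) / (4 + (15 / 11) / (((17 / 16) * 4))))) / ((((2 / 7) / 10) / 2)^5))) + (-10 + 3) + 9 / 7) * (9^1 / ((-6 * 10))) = -5251147463.43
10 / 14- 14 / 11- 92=-7127 / 77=-92.56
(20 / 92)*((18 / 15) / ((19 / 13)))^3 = 474552 / 3943925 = 0.12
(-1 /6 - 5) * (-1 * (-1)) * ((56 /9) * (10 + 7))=-14756 /27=-546.52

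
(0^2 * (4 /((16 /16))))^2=0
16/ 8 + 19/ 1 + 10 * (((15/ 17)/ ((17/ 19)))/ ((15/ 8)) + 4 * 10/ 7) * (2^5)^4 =132372276723/ 2023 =65433651.37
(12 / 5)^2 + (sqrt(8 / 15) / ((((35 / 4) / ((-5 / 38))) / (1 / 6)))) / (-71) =2* sqrt(30) / 424935 + 144 / 25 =5.76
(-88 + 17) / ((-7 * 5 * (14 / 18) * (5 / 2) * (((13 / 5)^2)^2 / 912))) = 29138400 / 1399489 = 20.82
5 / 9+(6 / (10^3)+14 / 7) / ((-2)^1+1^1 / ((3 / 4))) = -22081 / 9000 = -2.45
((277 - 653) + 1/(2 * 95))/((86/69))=-4929291/16340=-301.67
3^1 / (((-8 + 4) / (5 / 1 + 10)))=-45 / 4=-11.25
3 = 3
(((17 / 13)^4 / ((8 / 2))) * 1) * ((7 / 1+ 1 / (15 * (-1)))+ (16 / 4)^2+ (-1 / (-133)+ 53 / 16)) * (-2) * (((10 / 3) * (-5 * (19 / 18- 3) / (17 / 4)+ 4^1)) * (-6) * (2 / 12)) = 804.52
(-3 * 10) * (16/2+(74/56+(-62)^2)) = -1618395/14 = -115599.64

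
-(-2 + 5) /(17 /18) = -54 /17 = -3.18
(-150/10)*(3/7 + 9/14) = -225/14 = -16.07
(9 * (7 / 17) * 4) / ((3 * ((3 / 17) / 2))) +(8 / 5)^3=7512 / 125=60.10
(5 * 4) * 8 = 160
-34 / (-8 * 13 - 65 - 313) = 17 / 241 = 0.07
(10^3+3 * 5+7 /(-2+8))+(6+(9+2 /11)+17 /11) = 1032.89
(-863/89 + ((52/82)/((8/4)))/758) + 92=227647507/2765942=82.30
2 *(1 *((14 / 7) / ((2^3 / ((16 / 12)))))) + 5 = 17 / 3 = 5.67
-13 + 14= 1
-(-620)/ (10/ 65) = 4030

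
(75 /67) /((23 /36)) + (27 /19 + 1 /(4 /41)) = 1572067 /117116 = 13.42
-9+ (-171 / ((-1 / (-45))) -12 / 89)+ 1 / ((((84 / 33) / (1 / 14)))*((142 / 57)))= -38166967749 / 4954096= -7704.12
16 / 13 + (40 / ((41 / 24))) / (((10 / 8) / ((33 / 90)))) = 21584 / 2665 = 8.10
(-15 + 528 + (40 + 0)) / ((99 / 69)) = 12719 / 33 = 385.42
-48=-48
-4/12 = -1/3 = -0.33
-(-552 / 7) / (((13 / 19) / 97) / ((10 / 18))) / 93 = 66.78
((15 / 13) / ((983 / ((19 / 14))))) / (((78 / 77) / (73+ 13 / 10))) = 155287 / 1329016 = 0.12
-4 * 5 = -20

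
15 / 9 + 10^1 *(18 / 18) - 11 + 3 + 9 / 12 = 53 / 12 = 4.42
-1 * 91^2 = -8281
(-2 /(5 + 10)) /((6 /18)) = -2 /5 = -0.40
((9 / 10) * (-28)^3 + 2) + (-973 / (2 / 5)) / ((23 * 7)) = -4547079 / 230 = -19769.91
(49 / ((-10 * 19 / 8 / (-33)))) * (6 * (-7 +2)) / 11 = -3528 / 19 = -185.68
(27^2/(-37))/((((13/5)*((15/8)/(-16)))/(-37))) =-31104/13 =-2392.62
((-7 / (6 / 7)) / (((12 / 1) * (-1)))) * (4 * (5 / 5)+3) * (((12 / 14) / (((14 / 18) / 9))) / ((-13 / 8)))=-378 / 13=-29.08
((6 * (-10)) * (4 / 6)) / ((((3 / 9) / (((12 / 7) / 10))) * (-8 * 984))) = 3 / 1148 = 0.00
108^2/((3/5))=19440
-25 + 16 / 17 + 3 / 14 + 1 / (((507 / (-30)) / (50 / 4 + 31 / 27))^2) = -114927143525 / 4955390622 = -23.19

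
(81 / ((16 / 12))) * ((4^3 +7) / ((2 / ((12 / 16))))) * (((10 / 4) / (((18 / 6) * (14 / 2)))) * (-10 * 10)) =-2156625 / 112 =-19255.58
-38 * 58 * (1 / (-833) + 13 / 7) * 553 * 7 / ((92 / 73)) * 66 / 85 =-324231328212 / 33235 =-9755719.22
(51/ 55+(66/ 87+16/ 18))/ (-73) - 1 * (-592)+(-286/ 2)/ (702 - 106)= 369566064679/ 624557340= 591.72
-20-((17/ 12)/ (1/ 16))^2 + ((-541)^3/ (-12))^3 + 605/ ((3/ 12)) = 3969861779162915897697853/ 1728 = 2297373714793354107464.04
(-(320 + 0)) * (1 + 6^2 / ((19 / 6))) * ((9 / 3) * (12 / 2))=-1353600 / 19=-71242.11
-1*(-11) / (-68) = -11 / 68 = -0.16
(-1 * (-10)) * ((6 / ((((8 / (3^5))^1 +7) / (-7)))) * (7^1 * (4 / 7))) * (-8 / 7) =466560 / 1709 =273.00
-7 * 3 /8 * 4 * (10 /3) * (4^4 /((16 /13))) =-7280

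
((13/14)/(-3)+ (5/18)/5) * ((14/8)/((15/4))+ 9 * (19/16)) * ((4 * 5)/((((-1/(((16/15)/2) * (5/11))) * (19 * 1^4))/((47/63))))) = 4026208/7465689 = 0.54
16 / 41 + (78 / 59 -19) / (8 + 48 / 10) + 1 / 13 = -1839371 / 2012608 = -0.91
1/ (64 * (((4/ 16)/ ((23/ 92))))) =1/ 64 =0.02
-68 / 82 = -34 / 41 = -0.83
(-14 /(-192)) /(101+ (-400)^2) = 7 /15369696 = 0.00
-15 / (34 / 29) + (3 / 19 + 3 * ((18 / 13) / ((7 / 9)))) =-428877 / 58786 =-7.30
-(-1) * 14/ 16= 7/ 8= 0.88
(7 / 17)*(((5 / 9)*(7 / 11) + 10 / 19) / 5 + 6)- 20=-17.46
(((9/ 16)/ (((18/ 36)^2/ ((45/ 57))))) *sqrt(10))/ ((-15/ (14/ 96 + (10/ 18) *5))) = -421 *sqrt(10)/ 1216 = -1.09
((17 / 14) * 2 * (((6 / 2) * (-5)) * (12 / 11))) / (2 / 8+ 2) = -1360 / 77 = -17.66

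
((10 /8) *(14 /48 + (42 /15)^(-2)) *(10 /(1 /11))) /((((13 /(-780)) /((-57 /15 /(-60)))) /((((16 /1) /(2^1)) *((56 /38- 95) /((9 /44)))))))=1060033810 /1323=801234.93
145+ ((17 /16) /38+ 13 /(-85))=7487141 /51680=144.88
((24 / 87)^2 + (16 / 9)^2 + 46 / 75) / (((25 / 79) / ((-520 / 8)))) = -6733548094 / 8515125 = -790.78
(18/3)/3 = 2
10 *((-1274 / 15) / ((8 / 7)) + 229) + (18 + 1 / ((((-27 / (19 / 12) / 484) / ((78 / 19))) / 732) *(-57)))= 3140767 / 1026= 3061.18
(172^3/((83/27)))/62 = 68694048/2573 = 26698.04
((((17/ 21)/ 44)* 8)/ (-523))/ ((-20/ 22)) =0.00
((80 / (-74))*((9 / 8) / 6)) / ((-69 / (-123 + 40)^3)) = -1679.75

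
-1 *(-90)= 90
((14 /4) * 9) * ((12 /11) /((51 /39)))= 26.28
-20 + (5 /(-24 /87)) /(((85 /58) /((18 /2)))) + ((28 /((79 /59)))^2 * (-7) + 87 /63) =-3190.93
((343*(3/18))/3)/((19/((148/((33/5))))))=126910/5643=22.49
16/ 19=0.84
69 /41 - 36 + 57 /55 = -75048 /2255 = -33.28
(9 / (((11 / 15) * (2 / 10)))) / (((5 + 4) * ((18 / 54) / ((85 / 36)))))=2125 / 44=48.30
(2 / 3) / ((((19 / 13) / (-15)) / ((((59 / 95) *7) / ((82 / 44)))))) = -236236 / 14801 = -15.96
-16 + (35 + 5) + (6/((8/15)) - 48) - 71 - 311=-1579/4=-394.75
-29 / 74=-0.39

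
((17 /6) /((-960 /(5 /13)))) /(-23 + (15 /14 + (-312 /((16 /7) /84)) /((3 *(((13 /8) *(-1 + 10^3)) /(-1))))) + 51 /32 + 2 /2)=4403 /65863564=0.00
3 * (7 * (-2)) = -42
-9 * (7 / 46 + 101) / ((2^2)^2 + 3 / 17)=-64719 / 1150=-56.28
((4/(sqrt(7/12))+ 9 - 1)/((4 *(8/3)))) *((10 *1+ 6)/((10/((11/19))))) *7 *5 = 66 *sqrt(21)/19+ 462/19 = 40.23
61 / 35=1.74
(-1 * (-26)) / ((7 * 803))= 0.00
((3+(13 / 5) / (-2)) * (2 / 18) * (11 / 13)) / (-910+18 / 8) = -374 / 2124135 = -0.00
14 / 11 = 1.27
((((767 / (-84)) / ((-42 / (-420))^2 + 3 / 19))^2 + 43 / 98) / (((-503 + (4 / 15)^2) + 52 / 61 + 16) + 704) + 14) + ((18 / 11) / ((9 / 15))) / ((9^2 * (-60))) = 27.57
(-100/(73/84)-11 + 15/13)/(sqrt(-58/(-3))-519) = 118544 * sqrt(174)/766815725 + 184573008/766815725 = 0.24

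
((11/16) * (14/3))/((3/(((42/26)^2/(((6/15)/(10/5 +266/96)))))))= 4320085/129792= 33.28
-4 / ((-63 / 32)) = 128 / 63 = 2.03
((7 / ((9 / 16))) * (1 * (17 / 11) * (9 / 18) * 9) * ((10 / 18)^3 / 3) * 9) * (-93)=-3689000 / 891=-4140.29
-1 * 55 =-55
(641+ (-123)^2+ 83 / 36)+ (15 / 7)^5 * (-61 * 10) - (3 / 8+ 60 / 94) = -670541769229 / 56874888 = -11789.77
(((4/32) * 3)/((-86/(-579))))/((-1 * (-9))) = 0.28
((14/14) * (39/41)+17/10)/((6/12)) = 1087/205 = 5.30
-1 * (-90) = 90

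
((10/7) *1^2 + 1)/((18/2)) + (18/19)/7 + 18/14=2024/1197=1.69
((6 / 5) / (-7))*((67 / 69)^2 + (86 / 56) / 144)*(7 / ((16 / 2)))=-0.14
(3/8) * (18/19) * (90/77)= 0.42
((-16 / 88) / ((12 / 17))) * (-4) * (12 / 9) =136 / 99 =1.37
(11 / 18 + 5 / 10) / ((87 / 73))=730 / 783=0.93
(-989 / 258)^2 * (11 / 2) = 5819 / 72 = 80.82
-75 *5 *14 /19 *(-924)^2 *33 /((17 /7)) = -1035416844000 /323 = -3205624904.02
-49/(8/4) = -49/2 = -24.50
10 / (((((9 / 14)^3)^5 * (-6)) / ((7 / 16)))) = -340305209032714240 / 617673396283947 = -550.95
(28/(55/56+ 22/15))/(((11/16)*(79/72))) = 27095040/1787533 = 15.16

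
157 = 157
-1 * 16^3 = -4096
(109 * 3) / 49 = 327 / 49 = 6.67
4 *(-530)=-2120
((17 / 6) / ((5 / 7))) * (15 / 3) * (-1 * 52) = -3094 / 3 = -1031.33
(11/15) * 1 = 11/15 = 0.73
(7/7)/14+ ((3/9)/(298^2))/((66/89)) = 0.07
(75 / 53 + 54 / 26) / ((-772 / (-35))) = 42105 / 265954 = 0.16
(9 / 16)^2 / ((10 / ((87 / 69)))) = 2349 / 58880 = 0.04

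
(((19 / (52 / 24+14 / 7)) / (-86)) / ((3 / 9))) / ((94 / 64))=-5472 / 50525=-0.11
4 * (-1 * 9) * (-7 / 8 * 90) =2835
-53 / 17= -3.12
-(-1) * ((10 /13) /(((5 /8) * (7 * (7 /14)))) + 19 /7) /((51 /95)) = 5.71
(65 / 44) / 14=65 / 616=0.11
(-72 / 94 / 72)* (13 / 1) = -13 / 94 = -0.14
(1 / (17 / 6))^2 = 36 / 289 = 0.12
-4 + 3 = -1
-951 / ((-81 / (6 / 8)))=317 / 36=8.81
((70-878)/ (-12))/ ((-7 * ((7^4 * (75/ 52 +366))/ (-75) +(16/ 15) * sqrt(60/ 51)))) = 2184832000 * sqrt(85)/ 250447259902861231 +29257032004200/ 35778179986123033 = 0.00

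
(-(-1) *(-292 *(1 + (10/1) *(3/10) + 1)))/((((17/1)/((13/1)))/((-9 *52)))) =8882640/17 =522508.24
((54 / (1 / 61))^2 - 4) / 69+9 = 10851053 / 69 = 157261.64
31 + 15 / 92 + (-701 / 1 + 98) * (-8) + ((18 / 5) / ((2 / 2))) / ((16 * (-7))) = 31267043 / 6440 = 4855.13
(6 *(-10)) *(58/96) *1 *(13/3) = -1885/12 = -157.08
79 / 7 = 11.29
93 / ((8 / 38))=1767 / 4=441.75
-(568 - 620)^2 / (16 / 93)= -15717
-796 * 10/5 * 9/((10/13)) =-93132/5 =-18626.40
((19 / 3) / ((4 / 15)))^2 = 9025 / 16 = 564.06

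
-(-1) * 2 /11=2 /11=0.18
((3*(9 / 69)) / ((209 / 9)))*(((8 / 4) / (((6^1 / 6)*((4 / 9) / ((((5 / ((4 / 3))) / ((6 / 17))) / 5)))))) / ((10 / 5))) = 12393 / 153824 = 0.08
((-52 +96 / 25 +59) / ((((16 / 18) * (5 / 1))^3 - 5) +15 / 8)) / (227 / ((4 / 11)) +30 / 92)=145403424 / 709320131875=0.00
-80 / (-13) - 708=-9124 / 13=-701.85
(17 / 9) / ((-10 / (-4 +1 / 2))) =119 / 180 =0.66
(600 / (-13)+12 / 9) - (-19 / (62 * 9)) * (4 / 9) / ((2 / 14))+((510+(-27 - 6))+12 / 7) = 99169367 / 228501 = 434.00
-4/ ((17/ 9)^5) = -236196/ 1419857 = -0.17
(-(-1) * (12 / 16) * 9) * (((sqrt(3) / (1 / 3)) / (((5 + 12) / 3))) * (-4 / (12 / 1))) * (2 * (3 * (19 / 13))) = -18.09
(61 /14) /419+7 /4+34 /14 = 49145 /11732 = 4.19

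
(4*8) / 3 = 32 / 3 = 10.67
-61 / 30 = -2.03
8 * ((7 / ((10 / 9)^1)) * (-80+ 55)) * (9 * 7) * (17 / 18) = -74970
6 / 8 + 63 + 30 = 375 / 4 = 93.75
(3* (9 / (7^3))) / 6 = 9 / 686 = 0.01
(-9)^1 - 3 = -12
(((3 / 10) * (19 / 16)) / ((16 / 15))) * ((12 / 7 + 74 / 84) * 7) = 6213 / 1024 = 6.07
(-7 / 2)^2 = 49 / 4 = 12.25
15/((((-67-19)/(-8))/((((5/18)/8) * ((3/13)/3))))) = 25/6708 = 0.00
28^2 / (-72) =-98 / 9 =-10.89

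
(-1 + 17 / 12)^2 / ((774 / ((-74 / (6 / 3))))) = -925 / 111456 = -0.01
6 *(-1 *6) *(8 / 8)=-36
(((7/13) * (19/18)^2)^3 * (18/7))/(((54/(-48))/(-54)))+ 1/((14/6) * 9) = 16165566217/605409714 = 26.70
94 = 94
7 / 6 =1.17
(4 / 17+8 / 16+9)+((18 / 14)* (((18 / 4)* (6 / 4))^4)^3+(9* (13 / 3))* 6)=22964479687055626985 / 1996488704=11502434068.90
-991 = -991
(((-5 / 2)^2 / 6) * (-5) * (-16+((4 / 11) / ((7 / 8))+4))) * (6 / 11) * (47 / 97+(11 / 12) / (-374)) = 531827125 / 33520872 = 15.87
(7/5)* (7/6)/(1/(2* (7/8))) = 343/120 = 2.86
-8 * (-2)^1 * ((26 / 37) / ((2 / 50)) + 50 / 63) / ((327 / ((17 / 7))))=11641600 / 5335659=2.18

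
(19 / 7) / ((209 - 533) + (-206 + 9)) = -19 / 3647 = -0.01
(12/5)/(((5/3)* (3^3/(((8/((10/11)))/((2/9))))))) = 264/125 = 2.11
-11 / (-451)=1 / 41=0.02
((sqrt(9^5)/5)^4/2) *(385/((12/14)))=626458930713/500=1252917861.43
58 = 58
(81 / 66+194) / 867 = 4295 / 19074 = 0.23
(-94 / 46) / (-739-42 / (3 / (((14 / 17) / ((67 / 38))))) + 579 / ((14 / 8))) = 0.00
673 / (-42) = -673 / 42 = -16.02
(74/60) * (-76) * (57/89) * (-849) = 22680186/445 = 50966.71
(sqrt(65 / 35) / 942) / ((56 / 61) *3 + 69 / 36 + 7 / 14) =122 *sqrt(91) / 4159715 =0.00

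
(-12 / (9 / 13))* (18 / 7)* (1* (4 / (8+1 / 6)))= -7488 / 343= -21.83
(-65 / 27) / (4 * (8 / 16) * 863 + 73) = -65 / 48573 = -0.00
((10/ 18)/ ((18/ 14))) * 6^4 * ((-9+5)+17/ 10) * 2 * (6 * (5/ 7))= -11040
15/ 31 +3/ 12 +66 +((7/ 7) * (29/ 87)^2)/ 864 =16086631/ 241056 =66.73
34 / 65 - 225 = -14591 / 65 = -224.48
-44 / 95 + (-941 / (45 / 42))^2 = 3297529264 / 4275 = 771351.87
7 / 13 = 0.54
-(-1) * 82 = 82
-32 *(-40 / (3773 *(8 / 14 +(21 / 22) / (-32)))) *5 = 409600 / 130781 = 3.13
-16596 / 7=-2370.86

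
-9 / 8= -1.12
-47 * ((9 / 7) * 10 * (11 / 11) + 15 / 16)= -72615 / 112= -648.35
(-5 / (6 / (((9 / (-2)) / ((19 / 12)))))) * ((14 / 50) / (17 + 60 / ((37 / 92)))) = 0.00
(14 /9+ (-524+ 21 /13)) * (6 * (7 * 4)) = -3412472 /39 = -87499.28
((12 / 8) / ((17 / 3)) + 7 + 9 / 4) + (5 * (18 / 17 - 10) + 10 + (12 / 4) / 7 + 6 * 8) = 11061 / 476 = 23.24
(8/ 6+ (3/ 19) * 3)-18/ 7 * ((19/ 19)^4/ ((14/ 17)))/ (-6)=13001/ 5586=2.33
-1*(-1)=1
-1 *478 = -478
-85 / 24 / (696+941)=-85 / 39288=-0.00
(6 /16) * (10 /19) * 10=75 /38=1.97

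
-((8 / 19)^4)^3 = -68719476736 / 2213314919066161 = -0.00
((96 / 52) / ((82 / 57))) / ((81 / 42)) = 1064 / 1599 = 0.67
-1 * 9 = -9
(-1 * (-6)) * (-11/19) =-66/19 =-3.47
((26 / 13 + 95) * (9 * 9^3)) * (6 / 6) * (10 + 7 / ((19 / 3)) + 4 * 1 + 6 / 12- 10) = 135556821 / 38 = 3567284.76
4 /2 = 2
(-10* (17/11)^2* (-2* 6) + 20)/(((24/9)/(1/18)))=9275/1452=6.39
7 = 7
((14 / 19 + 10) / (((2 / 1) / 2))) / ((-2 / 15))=-1530 / 19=-80.53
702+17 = 719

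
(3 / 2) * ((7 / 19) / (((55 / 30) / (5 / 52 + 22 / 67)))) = 93177 / 728156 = 0.13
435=435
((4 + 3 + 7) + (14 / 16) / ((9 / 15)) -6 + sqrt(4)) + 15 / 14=2105 / 168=12.53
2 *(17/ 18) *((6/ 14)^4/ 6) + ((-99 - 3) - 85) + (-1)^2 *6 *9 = -132.99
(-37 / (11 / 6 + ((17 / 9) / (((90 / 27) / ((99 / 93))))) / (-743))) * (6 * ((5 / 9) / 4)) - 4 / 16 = -17.08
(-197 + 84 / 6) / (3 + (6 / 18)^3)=-4941 / 82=-60.26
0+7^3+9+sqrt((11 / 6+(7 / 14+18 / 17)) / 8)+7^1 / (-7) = sqrt(17646) / 204+351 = 351.65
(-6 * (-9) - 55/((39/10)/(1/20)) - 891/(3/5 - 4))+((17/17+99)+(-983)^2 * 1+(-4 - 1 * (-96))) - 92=1281849973/1326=966704.35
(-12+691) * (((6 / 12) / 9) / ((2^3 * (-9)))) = -679 / 1296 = -0.52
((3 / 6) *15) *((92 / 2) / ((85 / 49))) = 3381 / 17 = 198.88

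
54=54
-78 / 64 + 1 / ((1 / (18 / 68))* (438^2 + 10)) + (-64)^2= 213683244119 / 52184288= 4094.78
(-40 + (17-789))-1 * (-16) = -796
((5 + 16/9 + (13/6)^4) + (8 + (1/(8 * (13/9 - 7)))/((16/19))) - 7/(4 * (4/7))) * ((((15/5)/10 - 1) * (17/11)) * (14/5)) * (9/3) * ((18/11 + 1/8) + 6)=-9947186672311/4181760000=-2378.71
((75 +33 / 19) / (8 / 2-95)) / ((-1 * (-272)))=-729 / 235144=-0.00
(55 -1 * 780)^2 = 525625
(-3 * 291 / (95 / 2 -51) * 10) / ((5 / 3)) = 10476 / 7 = 1496.57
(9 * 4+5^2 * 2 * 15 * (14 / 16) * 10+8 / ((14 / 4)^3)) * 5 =22633495 / 686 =32993.43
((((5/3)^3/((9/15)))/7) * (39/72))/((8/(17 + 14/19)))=2738125/2068416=1.32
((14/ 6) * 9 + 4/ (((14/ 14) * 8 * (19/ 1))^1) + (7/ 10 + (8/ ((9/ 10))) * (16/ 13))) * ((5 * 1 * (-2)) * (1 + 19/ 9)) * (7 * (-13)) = 142330496/ 1539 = 92482.45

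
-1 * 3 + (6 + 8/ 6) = 13/ 3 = 4.33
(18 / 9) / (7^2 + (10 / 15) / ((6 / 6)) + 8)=6 / 173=0.03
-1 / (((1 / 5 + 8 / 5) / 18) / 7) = -70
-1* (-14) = 14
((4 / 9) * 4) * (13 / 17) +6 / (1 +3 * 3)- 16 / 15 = 683 / 765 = 0.89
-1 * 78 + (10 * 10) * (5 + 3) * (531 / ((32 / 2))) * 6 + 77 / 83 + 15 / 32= 422897341 / 2656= 159223.40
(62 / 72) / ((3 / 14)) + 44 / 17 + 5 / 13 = 83435 / 11934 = 6.99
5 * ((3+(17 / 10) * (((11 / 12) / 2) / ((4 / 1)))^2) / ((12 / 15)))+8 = 1982509 / 73728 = 26.89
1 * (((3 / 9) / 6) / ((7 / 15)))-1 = -37 / 42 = -0.88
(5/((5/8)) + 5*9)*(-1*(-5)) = 265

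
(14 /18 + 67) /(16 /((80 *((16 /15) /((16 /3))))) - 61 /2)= -2.30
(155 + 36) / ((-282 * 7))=-191 / 1974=-0.10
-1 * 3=-3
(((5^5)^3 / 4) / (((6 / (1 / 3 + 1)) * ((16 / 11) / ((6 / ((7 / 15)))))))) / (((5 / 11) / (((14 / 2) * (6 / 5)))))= 2215576171875 / 8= 276947021484.38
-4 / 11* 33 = -12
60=60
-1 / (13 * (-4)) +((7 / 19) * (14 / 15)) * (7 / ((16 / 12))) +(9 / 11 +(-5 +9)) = 360963 / 54340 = 6.64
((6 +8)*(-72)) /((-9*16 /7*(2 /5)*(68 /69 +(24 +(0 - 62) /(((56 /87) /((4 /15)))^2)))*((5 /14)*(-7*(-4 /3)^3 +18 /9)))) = 782786025 /608650151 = 1.29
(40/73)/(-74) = -20/2701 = -0.01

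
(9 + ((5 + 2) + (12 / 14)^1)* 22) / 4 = 1273 / 28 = 45.46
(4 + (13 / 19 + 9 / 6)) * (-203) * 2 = -47705 / 19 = -2510.79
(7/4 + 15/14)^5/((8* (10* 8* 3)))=3077056399/33043906560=0.09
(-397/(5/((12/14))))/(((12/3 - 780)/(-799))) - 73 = -1942949/13580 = -143.07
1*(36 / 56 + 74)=1045 / 14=74.64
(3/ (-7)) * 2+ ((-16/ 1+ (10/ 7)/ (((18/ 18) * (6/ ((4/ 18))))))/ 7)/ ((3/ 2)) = -9430/ 3969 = -2.38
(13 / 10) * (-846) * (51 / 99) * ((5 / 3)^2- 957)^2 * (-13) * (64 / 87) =637378675588096 / 129195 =4933462406.35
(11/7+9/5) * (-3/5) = -354/175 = -2.02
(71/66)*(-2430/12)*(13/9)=-13845/44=-314.66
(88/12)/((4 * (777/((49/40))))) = 77/26640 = 0.00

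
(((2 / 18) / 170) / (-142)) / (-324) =1 / 70392240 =0.00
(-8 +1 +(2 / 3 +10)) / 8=11 / 24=0.46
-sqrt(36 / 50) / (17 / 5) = -3 * sqrt(2) / 17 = -0.25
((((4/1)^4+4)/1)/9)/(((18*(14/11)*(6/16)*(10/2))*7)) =0.10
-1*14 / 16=-7 / 8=-0.88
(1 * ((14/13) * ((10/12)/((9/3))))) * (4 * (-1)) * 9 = -140/13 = -10.77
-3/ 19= -0.16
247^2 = 61009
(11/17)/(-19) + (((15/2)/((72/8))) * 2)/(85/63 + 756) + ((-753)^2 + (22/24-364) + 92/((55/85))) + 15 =1153042642481195/2034291468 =566803.07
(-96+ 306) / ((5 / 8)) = 336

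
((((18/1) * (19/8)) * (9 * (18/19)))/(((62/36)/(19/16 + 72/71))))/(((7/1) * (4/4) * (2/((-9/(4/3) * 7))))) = -1572.60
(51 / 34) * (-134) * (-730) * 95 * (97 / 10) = 135211695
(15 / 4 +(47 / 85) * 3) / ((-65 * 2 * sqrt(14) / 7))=-1839 * sqrt(14) / 88400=-0.08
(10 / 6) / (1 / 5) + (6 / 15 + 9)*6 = 971 / 15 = 64.73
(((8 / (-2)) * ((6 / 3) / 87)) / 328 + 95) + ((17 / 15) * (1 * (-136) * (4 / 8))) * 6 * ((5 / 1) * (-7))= 58067192 / 3567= 16279.00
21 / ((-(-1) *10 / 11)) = 231 / 10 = 23.10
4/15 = 0.27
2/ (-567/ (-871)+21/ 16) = 27872/ 27363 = 1.02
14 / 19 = 0.74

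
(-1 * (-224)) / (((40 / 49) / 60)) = 16464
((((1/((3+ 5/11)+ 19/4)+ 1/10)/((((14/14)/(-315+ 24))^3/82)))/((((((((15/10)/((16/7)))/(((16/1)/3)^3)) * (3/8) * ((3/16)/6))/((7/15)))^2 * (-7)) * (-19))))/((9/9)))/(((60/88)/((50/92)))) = -41245971231060338124259328/181132643475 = -227711418768937.27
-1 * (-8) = 8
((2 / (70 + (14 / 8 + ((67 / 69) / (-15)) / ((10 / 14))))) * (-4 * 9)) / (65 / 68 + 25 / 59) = -44292480 / 60817309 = -0.73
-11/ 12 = -0.92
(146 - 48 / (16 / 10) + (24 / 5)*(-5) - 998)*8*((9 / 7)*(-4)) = 260928 / 7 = 37275.43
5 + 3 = 8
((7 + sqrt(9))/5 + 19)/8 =21/8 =2.62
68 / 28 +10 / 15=65 / 21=3.10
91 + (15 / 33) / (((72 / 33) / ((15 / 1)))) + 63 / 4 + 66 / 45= 13361 / 120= 111.34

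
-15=-15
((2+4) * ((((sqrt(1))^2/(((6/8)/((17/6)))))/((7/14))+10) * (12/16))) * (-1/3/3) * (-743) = 58697/9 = 6521.89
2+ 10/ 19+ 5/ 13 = 719/ 247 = 2.91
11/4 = 2.75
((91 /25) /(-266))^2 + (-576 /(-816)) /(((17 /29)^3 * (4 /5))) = 330180202549 /75377702500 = 4.38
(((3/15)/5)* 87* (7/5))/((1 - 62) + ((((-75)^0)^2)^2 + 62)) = 609/250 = 2.44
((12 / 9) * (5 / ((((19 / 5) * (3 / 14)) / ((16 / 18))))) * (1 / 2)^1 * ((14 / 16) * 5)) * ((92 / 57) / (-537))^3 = -19077856000 / 44135296035898131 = -0.00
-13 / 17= -0.76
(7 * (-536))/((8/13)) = -6097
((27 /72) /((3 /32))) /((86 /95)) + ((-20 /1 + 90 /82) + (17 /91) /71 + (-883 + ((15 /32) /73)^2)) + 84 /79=-4401850894781234695 /4910489893184512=-896.42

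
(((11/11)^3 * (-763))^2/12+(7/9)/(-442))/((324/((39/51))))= 385978033/3370896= 114.50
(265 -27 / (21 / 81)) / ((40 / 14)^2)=19.70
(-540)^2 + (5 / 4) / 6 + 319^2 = 9440669 / 24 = 393361.21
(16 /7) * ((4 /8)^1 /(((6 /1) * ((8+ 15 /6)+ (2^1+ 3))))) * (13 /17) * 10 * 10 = 10400 /11067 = 0.94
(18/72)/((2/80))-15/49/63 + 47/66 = 80797/7546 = 10.71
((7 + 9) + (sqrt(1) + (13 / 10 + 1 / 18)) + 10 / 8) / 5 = 3529 / 900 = 3.92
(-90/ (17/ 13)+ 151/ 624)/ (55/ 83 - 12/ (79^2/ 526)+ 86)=-376853916539/ 470651681136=-0.80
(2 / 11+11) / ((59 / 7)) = 861 / 649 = 1.33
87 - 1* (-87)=174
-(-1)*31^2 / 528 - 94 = -48671 / 528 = -92.18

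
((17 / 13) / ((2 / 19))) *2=323 / 13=24.85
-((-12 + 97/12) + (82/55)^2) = 61487/36300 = 1.69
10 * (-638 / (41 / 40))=-6224.39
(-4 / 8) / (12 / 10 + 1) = -5 / 22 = -0.23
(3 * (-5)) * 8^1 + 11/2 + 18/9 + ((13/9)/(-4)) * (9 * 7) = -541/4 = -135.25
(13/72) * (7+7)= 91/36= 2.53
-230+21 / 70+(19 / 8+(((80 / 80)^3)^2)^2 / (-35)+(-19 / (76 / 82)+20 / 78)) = -2703761 / 10920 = -247.60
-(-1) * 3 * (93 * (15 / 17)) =4185 / 17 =246.18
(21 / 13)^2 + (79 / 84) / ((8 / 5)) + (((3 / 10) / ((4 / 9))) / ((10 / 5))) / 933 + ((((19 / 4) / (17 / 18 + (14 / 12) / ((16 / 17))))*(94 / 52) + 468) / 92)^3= 960520942742862277996733 / 6951286167553977718560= 138.18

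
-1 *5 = -5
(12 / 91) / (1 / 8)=96 / 91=1.05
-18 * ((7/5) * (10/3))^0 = -18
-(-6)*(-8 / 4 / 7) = -12 / 7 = -1.71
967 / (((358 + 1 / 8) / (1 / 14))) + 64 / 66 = 256468 / 220605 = 1.16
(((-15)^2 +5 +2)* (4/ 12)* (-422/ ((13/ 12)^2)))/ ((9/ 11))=-17231104/ 507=-33986.40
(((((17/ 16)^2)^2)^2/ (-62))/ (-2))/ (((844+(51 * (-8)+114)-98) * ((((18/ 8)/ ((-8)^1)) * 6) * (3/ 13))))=-90684846733/ 1218666905468928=-0.00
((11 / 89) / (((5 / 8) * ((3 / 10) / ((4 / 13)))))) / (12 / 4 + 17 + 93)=704 / 392223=0.00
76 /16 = 19 /4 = 4.75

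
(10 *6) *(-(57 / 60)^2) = -1083 / 20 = -54.15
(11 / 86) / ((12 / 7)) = 77 / 1032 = 0.07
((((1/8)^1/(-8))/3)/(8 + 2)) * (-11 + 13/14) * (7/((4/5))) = 47/1024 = 0.05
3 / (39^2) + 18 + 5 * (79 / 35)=103942 / 3549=29.29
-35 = -35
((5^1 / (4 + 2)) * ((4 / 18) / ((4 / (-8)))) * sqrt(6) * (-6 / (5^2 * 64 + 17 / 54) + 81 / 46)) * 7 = -9054465 * sqrt(6) / 1987591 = -11.16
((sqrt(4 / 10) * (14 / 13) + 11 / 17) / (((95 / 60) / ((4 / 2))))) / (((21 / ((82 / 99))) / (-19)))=-1312 * sqrt(10) / 6435 - 656 / 1071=-1.26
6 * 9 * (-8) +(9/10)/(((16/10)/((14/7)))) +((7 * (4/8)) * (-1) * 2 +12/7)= -24425/56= -436.16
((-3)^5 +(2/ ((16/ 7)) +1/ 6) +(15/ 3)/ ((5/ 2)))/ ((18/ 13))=-74867/ 432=-173.30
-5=-5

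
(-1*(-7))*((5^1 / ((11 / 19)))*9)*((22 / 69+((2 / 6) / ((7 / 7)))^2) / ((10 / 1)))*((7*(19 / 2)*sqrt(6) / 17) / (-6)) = -1574321*sqrt(6) / 103224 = -37.36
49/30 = 1.63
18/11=1.64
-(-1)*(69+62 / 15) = 1097 / 15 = 73.13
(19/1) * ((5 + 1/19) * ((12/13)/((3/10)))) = 3840/13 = 295.38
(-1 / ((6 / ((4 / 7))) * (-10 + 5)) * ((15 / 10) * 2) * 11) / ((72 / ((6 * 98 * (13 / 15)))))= 1001 / 225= 4.45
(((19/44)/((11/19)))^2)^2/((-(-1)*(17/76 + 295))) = 322687697779/307812493631808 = 0.00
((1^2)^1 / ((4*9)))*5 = 5 / 36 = 0.14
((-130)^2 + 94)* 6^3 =3670704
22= 22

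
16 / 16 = 1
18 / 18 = 1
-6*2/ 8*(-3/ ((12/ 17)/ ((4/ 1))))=25.50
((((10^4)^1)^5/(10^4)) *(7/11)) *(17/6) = 595000000000000000/33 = 18030303030303030.30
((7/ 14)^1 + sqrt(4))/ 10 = 1/ 4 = 0.25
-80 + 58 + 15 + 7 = 0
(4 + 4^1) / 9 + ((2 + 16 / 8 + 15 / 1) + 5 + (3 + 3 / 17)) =4294 / 153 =28.07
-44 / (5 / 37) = -325.60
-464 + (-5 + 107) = -362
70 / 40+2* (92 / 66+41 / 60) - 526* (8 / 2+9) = -1503061 / 220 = -6832.10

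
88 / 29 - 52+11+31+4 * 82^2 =779782 / 29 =26889.03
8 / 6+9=31 / 3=10.33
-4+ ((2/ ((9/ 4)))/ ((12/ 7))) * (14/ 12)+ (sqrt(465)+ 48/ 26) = -1631/ 1053+ sqrt(465) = 20.01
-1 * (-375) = 375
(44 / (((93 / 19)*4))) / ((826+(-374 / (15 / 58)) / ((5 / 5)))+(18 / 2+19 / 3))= -1045 / 281232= -0.00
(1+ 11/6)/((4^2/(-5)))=-85/96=-0.89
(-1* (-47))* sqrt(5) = 47* sqrt(5) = 105.10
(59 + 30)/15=89/15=5.93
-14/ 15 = -0.93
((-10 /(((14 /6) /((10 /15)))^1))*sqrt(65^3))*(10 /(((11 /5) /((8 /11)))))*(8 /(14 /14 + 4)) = -832000*sqrt(65) /847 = -7919.48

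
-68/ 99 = -0.69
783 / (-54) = -14.50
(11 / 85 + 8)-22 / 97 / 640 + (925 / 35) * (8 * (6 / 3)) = 1591959587 / 3693760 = 430.99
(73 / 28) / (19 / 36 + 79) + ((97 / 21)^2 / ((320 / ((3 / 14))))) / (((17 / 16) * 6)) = 60140041 / 1717112880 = 0.04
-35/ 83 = -0.42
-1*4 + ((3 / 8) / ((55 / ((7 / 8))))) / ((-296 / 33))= -4.00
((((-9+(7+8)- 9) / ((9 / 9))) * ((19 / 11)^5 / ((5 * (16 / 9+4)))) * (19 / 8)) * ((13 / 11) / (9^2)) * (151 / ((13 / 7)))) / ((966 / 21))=-49727496217 / 508508869440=-0.10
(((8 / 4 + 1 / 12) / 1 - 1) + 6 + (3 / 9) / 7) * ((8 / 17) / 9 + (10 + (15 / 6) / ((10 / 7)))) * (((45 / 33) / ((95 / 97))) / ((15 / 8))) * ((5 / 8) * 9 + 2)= 25600356109 / 53721360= 476.54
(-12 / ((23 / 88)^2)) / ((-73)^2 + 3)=-23232 / 705157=-0.03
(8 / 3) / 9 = 8 / 27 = 0.30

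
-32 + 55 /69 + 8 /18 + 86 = 11435 /207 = 55.24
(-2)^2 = 4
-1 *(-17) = 17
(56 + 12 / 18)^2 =28900 / 9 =3211.11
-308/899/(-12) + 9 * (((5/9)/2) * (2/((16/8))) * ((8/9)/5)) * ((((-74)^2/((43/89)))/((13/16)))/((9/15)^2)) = 701025539761/40705821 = 17221.75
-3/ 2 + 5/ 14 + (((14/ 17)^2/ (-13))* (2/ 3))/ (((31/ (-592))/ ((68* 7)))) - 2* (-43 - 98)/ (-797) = 36079564018/ 114665187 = 314.65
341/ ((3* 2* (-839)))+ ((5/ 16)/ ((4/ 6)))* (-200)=-944557/ 10068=-93.82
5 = 5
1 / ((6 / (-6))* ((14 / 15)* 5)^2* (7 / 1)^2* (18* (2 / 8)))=-1 / 4802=-0.00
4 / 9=0.44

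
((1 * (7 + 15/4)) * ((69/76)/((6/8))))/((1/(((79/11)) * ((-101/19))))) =-7891231/15884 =-496.80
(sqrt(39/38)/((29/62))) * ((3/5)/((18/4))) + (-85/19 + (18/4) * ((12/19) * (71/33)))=1.93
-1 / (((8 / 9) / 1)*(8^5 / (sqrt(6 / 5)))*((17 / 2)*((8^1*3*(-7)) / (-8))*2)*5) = -3*sqrt(30) / 779878400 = -0.00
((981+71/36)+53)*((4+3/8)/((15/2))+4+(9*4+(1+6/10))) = 43700.76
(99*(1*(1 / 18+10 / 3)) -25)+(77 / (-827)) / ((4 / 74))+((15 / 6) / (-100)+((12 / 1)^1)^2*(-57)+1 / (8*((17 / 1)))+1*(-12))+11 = -1110694761 / 140590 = -7900.24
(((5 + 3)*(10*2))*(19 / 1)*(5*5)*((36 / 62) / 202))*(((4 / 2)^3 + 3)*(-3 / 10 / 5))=-451440 / 3131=-144.18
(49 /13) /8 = 49 /104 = 0.47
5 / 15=1 / 3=0.33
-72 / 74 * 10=-360 / 37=-9.73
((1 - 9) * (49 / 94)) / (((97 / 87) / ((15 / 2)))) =-127890 / 4559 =-28.05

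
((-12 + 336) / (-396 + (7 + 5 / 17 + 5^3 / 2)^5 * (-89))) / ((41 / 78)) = -0.00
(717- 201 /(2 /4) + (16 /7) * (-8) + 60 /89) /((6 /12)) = 594.78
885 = 885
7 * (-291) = -2037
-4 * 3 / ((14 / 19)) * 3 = -342 / 7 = -48.86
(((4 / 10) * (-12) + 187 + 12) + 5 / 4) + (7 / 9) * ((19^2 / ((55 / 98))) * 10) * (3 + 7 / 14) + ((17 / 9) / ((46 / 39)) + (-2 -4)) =806120603 / 45540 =17701.37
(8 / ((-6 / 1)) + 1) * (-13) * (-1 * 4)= -52 / 3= -17.33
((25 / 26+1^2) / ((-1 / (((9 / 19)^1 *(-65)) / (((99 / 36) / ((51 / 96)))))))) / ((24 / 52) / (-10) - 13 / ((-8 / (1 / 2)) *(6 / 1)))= 15215850 / 116413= 130.71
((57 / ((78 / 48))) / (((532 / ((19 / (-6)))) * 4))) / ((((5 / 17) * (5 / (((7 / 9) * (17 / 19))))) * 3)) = -289 / 35100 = -0.01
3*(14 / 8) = 5.25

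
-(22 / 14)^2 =-121 / 49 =-2.47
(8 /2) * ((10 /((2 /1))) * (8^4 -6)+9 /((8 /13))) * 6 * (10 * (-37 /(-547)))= 332222.80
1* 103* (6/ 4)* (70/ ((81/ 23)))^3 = 214923971500/ 177147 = 1213252.11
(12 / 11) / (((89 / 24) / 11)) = 288 / 89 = 3.24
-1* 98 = -98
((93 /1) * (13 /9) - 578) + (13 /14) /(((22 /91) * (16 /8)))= -116621 /264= -441.75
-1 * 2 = -2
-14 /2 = -7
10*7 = 70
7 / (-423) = -0.02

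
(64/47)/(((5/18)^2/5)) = 20736/235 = 88.24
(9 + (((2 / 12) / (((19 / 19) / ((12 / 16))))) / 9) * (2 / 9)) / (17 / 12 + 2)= 2917 / 1107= 2.64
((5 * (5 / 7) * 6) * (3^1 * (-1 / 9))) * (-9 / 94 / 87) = 75 / 9541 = 0.01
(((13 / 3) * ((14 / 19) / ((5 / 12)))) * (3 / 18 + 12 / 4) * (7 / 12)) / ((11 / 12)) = 2548 / 165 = 15.44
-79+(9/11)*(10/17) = -14683/187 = -78.52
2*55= 110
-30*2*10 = -600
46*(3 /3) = 46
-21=-21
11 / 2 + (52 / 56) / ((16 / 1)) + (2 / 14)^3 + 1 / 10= 310673 / 54880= 5.66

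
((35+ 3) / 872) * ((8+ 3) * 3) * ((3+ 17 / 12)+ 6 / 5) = 70433 / 8720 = 8.08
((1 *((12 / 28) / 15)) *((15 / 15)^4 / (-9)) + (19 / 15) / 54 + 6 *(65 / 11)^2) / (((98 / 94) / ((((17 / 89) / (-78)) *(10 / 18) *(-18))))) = 114854983585 / 23337219906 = 4.92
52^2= 2704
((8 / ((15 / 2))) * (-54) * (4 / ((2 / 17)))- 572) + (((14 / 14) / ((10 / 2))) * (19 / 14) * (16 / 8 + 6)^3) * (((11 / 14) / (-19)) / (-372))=-57654812 / 22785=-2530.38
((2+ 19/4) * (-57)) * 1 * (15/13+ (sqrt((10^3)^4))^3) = -20007000000000000023085/52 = -384750000000000000443.94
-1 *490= -490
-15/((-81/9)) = 5/3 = 1.67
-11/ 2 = -5.50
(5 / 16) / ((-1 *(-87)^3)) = 5 / 10536048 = 0.00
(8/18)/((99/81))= 4/11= 0.36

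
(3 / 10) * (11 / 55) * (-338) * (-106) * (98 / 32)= 1316679 / 200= 6583.40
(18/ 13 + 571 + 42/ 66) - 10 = 80512/ 143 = 563.02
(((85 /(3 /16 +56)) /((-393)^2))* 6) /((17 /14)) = 2240 /46283217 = 0.00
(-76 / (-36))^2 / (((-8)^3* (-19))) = 19 / 41472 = 0.00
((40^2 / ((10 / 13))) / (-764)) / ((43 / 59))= -3.74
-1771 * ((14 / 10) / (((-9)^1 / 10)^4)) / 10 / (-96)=309925 / 78732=3.94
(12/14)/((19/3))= 18/133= 0.14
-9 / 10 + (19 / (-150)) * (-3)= -13 / 25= -0.52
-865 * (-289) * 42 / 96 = 1749895 / 16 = 109368.44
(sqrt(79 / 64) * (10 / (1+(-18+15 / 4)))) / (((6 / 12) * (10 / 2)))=-2 * sqrt(79) / 53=-0.34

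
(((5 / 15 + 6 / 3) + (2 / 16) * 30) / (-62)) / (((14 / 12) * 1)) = -0.08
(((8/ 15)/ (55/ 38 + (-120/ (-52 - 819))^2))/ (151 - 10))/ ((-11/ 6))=-461253728/ 327822888525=-0.00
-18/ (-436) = 9/ 218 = 0.04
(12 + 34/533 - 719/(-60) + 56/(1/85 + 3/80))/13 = 2487121609/27854580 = 89.29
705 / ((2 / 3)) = 2115 / 2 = 1057.50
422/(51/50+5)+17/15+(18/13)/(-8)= 71.06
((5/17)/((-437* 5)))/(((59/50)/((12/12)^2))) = -50/438311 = -0.00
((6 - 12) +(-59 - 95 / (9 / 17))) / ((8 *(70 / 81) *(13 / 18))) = -48.96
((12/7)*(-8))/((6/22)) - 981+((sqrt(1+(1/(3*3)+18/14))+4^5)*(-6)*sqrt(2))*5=10*sqrt(2)*(-21504 - sqrt(1057))/7 - 7219/7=-44541.61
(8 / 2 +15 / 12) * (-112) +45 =-543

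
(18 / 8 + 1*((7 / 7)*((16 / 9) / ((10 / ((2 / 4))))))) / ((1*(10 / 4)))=0.94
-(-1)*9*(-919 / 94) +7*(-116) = -899.99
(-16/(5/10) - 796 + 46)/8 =-391/4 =-97.75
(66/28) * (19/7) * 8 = 2508/49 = 51.18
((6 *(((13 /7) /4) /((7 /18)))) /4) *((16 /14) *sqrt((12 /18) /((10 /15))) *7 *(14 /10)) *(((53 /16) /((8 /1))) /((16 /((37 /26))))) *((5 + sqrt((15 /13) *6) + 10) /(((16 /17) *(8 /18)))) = 24302673 *sqrt(130) /59637760 + 24302673 /917504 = 31.13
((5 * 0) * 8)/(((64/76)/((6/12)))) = 0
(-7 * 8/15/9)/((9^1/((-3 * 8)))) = 448/405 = 1.11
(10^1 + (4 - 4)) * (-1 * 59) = -590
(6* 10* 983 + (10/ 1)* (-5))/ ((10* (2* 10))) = 5893/ 20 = 294.65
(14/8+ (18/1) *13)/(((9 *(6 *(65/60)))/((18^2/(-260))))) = -8487/1690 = -5.02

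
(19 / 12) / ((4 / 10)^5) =154.62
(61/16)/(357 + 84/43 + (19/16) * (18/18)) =2623/247777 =0.01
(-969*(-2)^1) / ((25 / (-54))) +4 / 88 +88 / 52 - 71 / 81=-4185.22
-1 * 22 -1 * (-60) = 38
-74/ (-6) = 37/ 3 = 12.33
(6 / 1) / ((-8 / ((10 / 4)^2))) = -4.69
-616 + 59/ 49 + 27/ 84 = -120437/ 196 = -614.47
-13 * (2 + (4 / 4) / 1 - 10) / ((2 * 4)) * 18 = 819 / 4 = 204.75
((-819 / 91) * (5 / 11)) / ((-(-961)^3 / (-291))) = 13095 / 9762540491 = 0.00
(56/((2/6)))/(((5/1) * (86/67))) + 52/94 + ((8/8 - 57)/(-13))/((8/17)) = 4713873/131365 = 35.88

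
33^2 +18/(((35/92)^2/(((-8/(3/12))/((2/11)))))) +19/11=-280255922/13475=-20798.21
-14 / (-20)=7 / 10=0.70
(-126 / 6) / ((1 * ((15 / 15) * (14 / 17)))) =-51 / 2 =-25.50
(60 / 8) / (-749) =-15 / 1498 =-0.01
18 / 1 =18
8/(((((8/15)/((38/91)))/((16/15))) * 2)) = 304/91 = 3.34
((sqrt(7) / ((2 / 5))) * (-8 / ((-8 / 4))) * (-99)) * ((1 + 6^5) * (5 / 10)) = -10185123.93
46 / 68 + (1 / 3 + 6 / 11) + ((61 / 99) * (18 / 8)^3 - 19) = -374345 / 35904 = -10.43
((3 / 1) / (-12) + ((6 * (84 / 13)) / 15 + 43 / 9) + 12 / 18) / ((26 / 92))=27.53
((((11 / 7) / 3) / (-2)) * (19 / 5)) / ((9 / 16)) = -1672 / 945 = -1.77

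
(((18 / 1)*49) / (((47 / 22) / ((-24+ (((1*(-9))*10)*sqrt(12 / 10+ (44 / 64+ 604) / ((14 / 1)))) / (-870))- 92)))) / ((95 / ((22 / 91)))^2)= -22233024 / 71685575+ 71874*sqrt(3480330) / 72760858625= -0.31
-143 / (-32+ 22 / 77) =1001 / 222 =4.51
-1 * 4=-4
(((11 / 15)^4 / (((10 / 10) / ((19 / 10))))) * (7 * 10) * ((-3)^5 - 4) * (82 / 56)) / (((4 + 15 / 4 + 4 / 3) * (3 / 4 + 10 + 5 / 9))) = -135.47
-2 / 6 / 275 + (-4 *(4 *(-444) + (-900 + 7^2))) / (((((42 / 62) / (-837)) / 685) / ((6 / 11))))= -28014898059007 / 5775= -4851064598.96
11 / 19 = 0.58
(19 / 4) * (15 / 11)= 285 / 44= 6.48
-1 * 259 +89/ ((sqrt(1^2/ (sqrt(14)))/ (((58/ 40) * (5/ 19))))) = -259 +2581 * 14^(1/ 4)/ 76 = -193.31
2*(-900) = -1800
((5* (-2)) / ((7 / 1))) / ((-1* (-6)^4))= 5 / 4536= 0.00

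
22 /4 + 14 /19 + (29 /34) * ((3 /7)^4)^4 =66947750491832850 /10734236573981123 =6.24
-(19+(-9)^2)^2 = -10000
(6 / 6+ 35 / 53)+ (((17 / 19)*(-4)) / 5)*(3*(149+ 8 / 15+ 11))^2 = -20897455256 / 125875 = -166017.52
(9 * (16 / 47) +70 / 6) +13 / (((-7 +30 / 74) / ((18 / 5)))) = 656581 / 86010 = 7.63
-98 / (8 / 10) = -245 / 2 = -122.50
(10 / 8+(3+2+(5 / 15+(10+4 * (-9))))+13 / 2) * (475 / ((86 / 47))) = -3460375 / 1032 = -3353.08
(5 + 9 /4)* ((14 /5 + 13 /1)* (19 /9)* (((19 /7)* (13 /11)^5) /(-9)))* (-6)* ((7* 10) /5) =307078246943 /21741885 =14123.81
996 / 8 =249 / 2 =124.50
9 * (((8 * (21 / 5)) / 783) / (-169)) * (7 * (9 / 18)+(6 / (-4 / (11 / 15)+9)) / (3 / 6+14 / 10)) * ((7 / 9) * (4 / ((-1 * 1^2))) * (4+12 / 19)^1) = 16627072 / 115001965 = 0.14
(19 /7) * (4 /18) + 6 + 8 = 920 /63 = 14.60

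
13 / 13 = 1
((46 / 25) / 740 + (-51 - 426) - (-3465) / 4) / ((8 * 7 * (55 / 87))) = 626501877 / 56980000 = 11.00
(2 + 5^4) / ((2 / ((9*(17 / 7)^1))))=95931 / 14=6852.21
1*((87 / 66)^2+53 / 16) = 9777 / 1936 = 5.05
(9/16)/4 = 9/64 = 0.14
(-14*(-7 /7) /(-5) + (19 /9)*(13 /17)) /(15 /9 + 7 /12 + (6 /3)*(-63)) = 3628 /378675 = 0.01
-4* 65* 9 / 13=-180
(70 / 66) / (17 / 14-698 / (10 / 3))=-2450 / 480909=-0.01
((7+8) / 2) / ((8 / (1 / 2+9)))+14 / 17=5293 / 544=9.73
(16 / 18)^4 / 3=4096 / 19683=0.21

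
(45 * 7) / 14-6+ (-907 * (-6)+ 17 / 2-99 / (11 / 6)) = 5413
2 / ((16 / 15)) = 15 / 8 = 1.88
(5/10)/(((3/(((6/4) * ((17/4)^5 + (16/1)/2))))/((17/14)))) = 3468119/8192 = 423.35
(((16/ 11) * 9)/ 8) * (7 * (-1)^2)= 126/ 11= 11.45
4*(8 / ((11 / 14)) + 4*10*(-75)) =-131552 / 11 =-11959.27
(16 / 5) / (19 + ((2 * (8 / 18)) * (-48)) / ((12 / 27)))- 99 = -38131 / 385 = -99.04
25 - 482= -457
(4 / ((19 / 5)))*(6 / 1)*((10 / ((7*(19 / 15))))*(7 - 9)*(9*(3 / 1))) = -972000 / 2527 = -384.65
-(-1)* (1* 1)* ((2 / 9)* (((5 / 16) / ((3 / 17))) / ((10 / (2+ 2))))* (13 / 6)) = 221 / 648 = 0.34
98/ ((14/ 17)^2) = 289/ 2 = 144.50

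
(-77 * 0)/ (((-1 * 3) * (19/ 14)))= 0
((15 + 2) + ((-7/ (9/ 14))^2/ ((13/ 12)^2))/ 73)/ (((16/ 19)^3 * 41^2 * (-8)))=-14000762275/ 6116031627264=-0.00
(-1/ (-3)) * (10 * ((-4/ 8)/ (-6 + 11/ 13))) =65/ 201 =0.32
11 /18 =0.61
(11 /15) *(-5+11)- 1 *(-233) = 1187 /5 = 237.40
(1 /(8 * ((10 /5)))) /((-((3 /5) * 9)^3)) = -0.00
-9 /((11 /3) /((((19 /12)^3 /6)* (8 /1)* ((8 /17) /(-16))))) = 6859 /17952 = 0.38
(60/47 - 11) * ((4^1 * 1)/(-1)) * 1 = 1828/47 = 38.89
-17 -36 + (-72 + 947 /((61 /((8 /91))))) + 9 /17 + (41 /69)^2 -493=-276646170928 /449281287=-615.75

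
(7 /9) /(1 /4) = 28 /9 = 3.11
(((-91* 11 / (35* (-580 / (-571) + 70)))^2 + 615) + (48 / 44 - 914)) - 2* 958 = -1001019130226001 / 452183187500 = -2213.75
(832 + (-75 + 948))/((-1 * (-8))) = 1705/8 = 213.12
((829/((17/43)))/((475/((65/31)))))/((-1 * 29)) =-463411/1451885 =-0.32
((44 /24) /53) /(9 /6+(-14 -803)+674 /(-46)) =-253 /6071733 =-0.00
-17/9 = -1.89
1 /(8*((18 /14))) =7 /72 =0.10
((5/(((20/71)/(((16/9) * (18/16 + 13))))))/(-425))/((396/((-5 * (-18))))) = -8023/33660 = -0.24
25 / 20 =1.25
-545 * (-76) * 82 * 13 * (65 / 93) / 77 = 400780.87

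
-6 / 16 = -3 / 8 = -0.38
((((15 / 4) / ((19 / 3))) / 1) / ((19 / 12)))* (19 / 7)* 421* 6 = 2563.98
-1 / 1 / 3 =-1 / 3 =-0.33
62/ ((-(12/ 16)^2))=-992/ 9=-110.22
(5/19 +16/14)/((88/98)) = 119/76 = 1.57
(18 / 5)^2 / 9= 36 / 25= 1.44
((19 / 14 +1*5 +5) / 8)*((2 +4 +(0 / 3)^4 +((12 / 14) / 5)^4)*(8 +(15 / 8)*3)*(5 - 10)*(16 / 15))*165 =-858365487243 / 8403500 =-102143.81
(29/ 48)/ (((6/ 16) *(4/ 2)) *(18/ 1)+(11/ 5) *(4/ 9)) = 435/ 10424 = 0.04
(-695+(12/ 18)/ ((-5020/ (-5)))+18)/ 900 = -1019561/ 1355400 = -0.75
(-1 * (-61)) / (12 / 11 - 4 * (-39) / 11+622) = 671 / 7010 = 0.10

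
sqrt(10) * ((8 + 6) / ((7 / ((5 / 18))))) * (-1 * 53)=-265 * sqrt(10) / 9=-93.11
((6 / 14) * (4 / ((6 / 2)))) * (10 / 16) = 5 / 14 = 0.36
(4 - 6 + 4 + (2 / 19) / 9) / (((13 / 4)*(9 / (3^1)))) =1376 / 6669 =0.21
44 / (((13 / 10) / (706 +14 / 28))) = 310860 / 13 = 23912.31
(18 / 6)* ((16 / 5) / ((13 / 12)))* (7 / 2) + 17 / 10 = 4253 / 130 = 32.72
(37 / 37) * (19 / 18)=19 / 18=1.06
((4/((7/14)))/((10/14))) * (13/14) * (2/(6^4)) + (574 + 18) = 479533/810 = 592.02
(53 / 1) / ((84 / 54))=477 / 14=34.07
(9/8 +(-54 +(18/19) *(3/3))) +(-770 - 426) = -189685/152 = -1247.93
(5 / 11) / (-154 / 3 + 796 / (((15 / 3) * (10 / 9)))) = 375 / 75856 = 0.00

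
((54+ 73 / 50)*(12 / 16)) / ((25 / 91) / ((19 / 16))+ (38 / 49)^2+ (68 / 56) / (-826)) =291079921587 / 5817354850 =50.04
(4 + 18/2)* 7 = 91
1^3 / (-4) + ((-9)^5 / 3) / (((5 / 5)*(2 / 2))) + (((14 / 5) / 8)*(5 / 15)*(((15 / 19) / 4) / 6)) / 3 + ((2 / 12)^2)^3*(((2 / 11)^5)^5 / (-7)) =-6616724569340643226152471349357026733 / 336160186928994049216311540678624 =-19683.25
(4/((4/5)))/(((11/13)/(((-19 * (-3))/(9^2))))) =1235/297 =4.16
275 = 275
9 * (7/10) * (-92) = -2898/5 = -579.60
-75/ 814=-0.09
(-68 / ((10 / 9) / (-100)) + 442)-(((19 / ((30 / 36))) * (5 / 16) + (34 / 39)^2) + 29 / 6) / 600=47907694843 / 7300800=6561.98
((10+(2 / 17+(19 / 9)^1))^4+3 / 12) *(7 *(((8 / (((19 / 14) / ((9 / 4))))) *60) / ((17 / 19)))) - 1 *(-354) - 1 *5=48038248086121499 / 345025251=139231108.29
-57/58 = -0.98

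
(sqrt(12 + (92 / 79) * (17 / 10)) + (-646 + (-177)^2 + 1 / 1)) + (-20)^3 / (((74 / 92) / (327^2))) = -39348736692 / 37 + sqrt(2181190) / 395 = -1063479366.32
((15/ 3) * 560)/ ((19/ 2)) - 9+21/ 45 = 81568/ 285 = 286.20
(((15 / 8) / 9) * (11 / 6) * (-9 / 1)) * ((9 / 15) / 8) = -33 / 128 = -0.26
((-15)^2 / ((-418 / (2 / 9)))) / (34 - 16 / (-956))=-1195 / 339834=-0.00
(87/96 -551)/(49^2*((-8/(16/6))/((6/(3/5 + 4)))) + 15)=88015/881168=0.10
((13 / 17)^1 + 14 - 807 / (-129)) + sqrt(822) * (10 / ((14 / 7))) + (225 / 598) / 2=18542211 / 874276 + 5 * sqrt(822)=164.56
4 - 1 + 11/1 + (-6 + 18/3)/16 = 14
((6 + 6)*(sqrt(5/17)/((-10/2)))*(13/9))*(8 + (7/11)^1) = -988*sqrt(85)/561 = -16.24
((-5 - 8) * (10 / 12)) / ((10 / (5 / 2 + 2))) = -39 / 8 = -4.88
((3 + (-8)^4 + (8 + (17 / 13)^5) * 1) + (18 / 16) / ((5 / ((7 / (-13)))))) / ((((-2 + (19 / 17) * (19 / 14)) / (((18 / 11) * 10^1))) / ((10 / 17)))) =-7692427131102 / 93937129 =-81889.10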